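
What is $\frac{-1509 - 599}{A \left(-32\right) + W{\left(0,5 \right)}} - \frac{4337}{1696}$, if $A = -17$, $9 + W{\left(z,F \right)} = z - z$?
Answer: $- \frac{5895463}{907360} \approx -6.4974$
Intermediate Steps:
$W{\left(z,F \right)} = -9$ ($W{\left(z,F \right)} = -9 + \left(z - z\right) = -9 + 0 = -9$)
$\frac{-1509 - 599}{A \left(-32\right) + W{\left(0,5 \right)}} - \frac{4337}{1696} = \frac{-1509 - 599}{\left(-17\right) \left(-32\right) - 9} - \frac{4337}{1696} = \frac{-1509 - 599}{544 - 9} - \frac{4337}{1696} = - \frac{2108}{535} - \frac{4337}{1696} = - \frac{5895463}{907360}$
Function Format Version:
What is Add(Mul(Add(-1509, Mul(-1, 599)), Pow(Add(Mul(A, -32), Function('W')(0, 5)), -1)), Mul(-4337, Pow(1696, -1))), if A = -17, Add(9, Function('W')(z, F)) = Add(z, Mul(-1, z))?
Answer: Rational(-5895463, 907360) ≈ -6.4974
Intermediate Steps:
Function('W')(z, F) = -9 (Function('W')(z, F) = Add(-9, Add(z, Mul(-1, z))) = Add(-9, 0) = -9)
Add(Mul(Add(-1509, Mul(-1, 599)), Pow(Add(Mul(A, -32), Function('W')(0, 5)), -1)), Mul(-4337, Pow(1696, -1))) = Add(Mul(Add(-1509, Mul(-1, 599)), Pow(Add(Mul(-17, -32), -9), -1)), Mul(-4337, Pow(1696, -1))) = Add(Mul(Add(-1509, -599), Pow(Add(544, -9), -1)), Mul(-4337, Rational(1, 1696))) = Add(Mul(-2108, Pow(535, -1)), Rational(-4337, 1696)) = Add(Mul(-2108, Rational(1, 535)), Rational(-4337, 1696)) = Add(Rational(-2108, 535), Rational(-4337, 1696)) = Rational(-5895463, 907360)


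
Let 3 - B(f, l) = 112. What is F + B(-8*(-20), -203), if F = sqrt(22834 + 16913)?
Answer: -109 + sqrt(39747) ≈ 90.366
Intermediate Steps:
B(f, l) = -109 (B(f, l) = 3 - 1*112 = 3 - 112 = -109)
F = sqrt(39747) ≈ 199.37
F + B(-8*(-20), -203) = sqrt(39747) - 109 = -109 + sqrt(39747)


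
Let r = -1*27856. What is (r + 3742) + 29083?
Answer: 4969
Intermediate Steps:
r = -27856
(r + 3742) + 29083 = (-27856 + 3742) + 29083 = -24114 + 29083 = 4969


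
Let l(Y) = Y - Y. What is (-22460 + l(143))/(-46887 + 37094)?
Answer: 22460/9793 ≈ 2.2935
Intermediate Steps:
l(Y) = 0
(-22460 + l(143))/(-46887 + 37094) = (-22460 + 0)/(-46887 + 37094) = -22460/(-9793) = -22460*(-1/9793) = 22460/9793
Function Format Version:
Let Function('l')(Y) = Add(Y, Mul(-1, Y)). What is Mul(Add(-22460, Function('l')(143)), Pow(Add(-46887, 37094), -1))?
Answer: Rational(22460, 9793) ≈ 2.2935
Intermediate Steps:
Function('l')(Y) = 0
Mul(Add(-22460, Function('l')(143)), Pow(Add(-46887, 37094), -1)) = Mul(Add(-22460, 0), Pow(Add(-46887, 37094), -1)) = Mul(-22460, Pow(-9793, -1)) = Mul(-22460, Rational(-1, 9793)) = Rational(22460, 9793)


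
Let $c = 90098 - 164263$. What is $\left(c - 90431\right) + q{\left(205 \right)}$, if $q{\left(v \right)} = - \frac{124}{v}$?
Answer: $- \frac{33742304}{205} \approx -1.646 \cdot 10^{5}$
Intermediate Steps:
$c = -74165$ ($c = 90098 - 164263 = -74165$)
$\left(c - 90431\right) + q{\left(205 \right)} = \left(-74165 - 90431\right) - \frac{124}{205} = -164596 - \frac{124}{205} = - \frac{33742304}{205}$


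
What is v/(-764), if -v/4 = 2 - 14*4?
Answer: -54/191 ≈ -0.28272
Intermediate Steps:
v = 216 (v = -4*(2 - 14*4) = -4*(2 - 56) = -4*(-54) = 216)
v/(-764) = 216/(-764) = 216*(-1/764) = -54/191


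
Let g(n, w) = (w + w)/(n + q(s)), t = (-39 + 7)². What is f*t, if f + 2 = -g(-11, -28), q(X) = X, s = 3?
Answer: -9216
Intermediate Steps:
t = 1024 (t = (-32)² = 1024)
g(n, w) = 2*w/(3 + n) (g(n, w) = (w + w)/(n + 3) = (2*w)/(3 + n) = 2*w/(3 + n))
f = -9 (f = -2 - 2*(-28)/(3 - 11) = -2 - 2*(-28)/(-8) = -2 - 2*(-28)*(-1)/8 = -2 - 1*7 = -2 - 7 = -9)
f*t = -9*1024 = -9216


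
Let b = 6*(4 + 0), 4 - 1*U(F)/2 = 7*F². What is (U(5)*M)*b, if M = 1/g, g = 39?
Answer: -2736/13 ≈ -210.46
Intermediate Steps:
U(F) = 8 - 14*F²
b = 24 (b = 6*4 = 24)
M = 1/39 ≈ 0.025641
(U(5)*M)*b = ((8 - 14*5²)*(1/39))*24 = ((8 - 14*25)*(1/39))*24 = ((8 - 350)*(1/39))*24 = -342*1/39*24 = -114/13*24 = -2736/13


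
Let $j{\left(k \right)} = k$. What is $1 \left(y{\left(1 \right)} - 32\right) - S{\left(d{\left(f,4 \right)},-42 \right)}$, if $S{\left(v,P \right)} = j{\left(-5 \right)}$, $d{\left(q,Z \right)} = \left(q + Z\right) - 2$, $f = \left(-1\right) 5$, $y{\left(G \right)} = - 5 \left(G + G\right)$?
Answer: $-37$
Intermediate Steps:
$y{\left(G \right)} = - 10 G$ ($y{\left(G \right)} = - 5 \cdot 2 G = - 10 G$)
$f = -5$
$d{\left(q,Z \right)} = -2 + Z + q$ ($d{\left(q,Z \right)} = \left(Z + q\right) - 2 = -2 + Z + q$)
$S{\left(v,P \right)} = -5$
$1 \left(y{\left(1 \right)} - 32\right) - S{\left(d{\left(f,4 \right)},-42 \right)} = 1 \left(\left(-10\right) 1 - 32\right) - -5 = 1 \left(-10 - 32\right) + 5 = 1 \left(-42\right) + 5 = -42 + 5 = -37$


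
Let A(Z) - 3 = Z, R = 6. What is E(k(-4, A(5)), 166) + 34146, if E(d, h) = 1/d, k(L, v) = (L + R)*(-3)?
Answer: 204875/6 ≈ 34146.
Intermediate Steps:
A(Z) = 3 + Z
k(L, v) = -18 - 3*L (k(L, v) = (L + 6)*(-3) = (6 + L)*(-3) = -18 - 3*L)
E(k(-4, A(5)), 166) + 34146 = 1/(-18 - 3*(-4)) + 34146 = 1/(-18 + 12) + 34146 = 1/(-6) + 34146 = -⅙ + 34146 = 204875/6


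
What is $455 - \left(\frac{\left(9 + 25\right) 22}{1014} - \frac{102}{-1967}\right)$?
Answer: $\frac{452970023}{997269} \approx 454.21$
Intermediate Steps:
$455 - \left(\frac{\left(9 + 25\right) 22}{1014} - \frac{102}{-1967}\right) = 455 - \left(34 \cdot 22 \cdot \frac{1}{1014} - - \frac{102}{1967}\right) = 455 - \left(748 \cdot \frac{1}{1014} + \frac{102}{1967}\right) = 455 - \left(\frac{374}{507} + \frac{102}{1967}\right) = 455 - \frac{787372}{997269} = \frac{452970023}{997269}$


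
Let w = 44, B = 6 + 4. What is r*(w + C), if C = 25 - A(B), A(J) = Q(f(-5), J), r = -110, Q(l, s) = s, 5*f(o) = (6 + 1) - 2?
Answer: -6490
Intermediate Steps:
B = 10
f(o) = 1 (f(o) = ((6 + 1) - 2)/5 = (7 - 2)/5 = (⅕)*5 = 1)
A(J) = J
C = 15 (C = 25 - 1*10 = 25 - 10 = 15)
r*(w + C) = -110*(44 + 15) = -110*59 = -6490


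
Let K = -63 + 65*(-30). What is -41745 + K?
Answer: -43758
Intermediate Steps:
K = -2013 (K = -63 - 1950 = -2013)
-41745 + K = -41745 - 2013 = -43758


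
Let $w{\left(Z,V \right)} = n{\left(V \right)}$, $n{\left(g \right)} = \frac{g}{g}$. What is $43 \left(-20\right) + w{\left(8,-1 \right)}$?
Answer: $-859$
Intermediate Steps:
$n{\left(g \right)} = 1$
$w{\left(Z,V \right)} = 1$
$43 \left(-20\right) + w{\left(8,-1 \right)} = 43 \left(-20\right) + 1 = -860 + 1 = -859$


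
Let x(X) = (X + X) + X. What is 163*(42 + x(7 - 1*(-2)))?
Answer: 11247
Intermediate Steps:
x(X) = 3*X (x(X) = 2*X + X = 3*X)
163*(42 + x(7 - 1*(-2))) = 163*(42 + 3*(7 - 1*(-2))) = 163*(42 + 3*(7 + 2)) = 163*(42 + 3*9) = 163*(42 + 27) = 163*69 = 11247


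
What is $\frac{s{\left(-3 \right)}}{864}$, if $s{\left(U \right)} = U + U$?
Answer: $- \frac{1}{144} \approx -0.0069444$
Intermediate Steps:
$s{\left(U \right)} = 2 U$
$\frac{s{\left(-3 \right)}}{864} = \frac{2 \left(-3\right)}{864} = \left(-6\right) \frac{1}{864} = - \frac{1}{144}$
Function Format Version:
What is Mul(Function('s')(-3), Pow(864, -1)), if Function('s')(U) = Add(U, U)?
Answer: Rational(-1, 144) ≈ -0.0069444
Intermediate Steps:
Function('s')(U) = Mul(2, U)
Mul(Function('s')(-3), Pow(864, -1)) = Mul(Mul(2, -3), Pow(864, -1)) = Mul(-6, Rational(1, 864)) = Rational(-1, 144)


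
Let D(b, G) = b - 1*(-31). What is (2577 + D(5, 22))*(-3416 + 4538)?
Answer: 2931786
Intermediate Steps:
D(b, G) = 31 + b (D(b, G) = b + 31 = 31 + b)
(2577 + D(5, 22))*(-3416 + 4538) = (2577 + (31 + 5))*(-3416 + 4538) = (2577 + 36)*1122 = 2613*1122 = 2931786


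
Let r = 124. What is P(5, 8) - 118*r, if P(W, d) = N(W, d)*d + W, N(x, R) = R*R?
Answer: -14115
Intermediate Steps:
N(x, R) = R**2
P(W, d) = W + d**3 (P(W, d) = d**2*d + W = d**3 + W = W + d**3)
P(5, 8) - 118*r = (5 + 8**3) - 118*124 = (5 + 512) - 14632 = 517 - 14632 = -14115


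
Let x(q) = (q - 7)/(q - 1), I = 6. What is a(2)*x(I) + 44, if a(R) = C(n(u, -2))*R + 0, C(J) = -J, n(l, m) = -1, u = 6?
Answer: 218/5 ≈ 43.600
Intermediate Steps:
x(q) = (-7 + q)/(-1 + q)
a(R) = R (a(R) = (-1*(-1))*R + 0 = 1*R + 0 = R + 0 = R)
a(2)*x(I) + 44 = 2*((-7 + 6)/(-1 + 6)) + 44 = 2*(-1/5) + 44 = -2/5 + 44 = 218/5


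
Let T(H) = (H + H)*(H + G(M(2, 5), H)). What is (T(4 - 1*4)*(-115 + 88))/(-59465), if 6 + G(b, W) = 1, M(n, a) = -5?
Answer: 0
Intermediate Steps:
G(b, W) = -5 (G(b, W) = -6 + 1 = -5)
T(H) = 2*H*(-5 + H) (T(H) = (H + H)*(H - 5) = (2*H)*(-5 + H) = 2*H*(-5 + H))
(T(4 - 1*4)*(-115 + 88))/(-59465) = ((2*(4 - 1*4)*(-5 + (4 - 1*4)))*(-115 + 88))/(-59465) = ((2*(4 - 4)*(-5 + (4 - 4)))*(-27))*(-1/59465) = ((2*0*(-5 + 0))*(-27))*(-1/59465) = ((2*0*(-5))*(-27))*(-1/59465) = (0*(-27))*(-1/59465) = 0*(-1/59465) = 0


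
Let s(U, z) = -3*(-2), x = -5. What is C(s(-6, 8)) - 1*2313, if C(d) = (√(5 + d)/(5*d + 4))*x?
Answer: -2313 - 5*√11/34 ≈ -2313.5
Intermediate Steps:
s(U, z) = 6 (s(U, z) = -1*(-6) = 6)
C(d) = -5*√(5 + d)/(4 + 5*d) (C(d) = (√(5 + d)/(5*d + 4))*(-5) = (√(5 + d)/(4 + 5*d))*(-5) = -5*√(5 + d)/(4 + 5*d))
C(s(-6, 8)) - 1*2313 = -5*√(5 + 6)/(4 + 5*6) - 1*2313 = -5*√11/(4 + 30) - 2313 = -5*√11/34 - 2313 = -2313 - 5*√11/34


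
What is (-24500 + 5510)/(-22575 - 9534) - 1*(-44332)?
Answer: 474491726/10703 ≈ 44333.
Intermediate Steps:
(-24500 + 5510)/(-22575 - 9534) - 1*(-44332) = -18990/(-32109) + 44332 = -18990*(-1/32109) + 44332 = 6330/10703 + 44332 = 474491726/10703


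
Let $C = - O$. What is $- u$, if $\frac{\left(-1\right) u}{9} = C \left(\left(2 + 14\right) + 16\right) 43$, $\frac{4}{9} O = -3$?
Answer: $83592$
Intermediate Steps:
$O = - \frac{27}{4}$ ($O = \frac{9}{4} \left(-3\right) = - \frac{27}{4} \approx -6.75$)
$C = \frac{27}{4}$ ($C = \left(-1\right) \left(- \frac{27}{4}\right) = \frac{27}{4} \approx 6.75$)
$u = -83592$ ($u = - 9 \frac{27 \left(\left(2 + 14\right) + 16\right)}{4} \cdot 43 = - 9 \frac{27 \left(16 + 16\right)}{4} \cdot 43 = - 9 \cdot \frac{27}{4} \cdot 32 \cdot 43 = - 9 \cdot 216 \cdot 43 = \left(-9\right) 9288 = -83592$)
$- u = \left(-1\right) \left(-83592\right) = 83592$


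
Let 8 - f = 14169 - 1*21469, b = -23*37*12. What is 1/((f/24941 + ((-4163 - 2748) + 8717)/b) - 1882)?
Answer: -6064226/11412168907 ≈ -0.00053138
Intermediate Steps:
b = -10212 (b = -851*12 = -10212)
f = 7308 (f = 8 - (14169 - 1*21469) = 8 - (14169 - 21469) = 8 - 1*(-7300) = 8 + 7300 = 7308)
1/((f/24941 + ((-4163 - 2748) + 8717)/b) - 1882) = 1/((7308/24941 + ((-4163 - 2748) + 8717)/(-10212)) - 1882) = 1/((7308*(1/24941) + (-6911 + 8717)*(-1/10212)) - 1882) = 1/((1044/3563 + 1806*(-1/10212)) - 1882) = 1/((1044/3563 - 301/1702) - 1882) = 1/(704425/6064226 - 1882) = 1/(-11412168907/6064226) = -6064226/11412168907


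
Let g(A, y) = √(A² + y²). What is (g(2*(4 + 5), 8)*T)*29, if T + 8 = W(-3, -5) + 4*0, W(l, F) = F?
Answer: -754*√97 ≈ -7426.0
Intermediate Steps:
T = -13 (T = -8 + (-5 + 4*0) = -8 + (-5 + 0) = -8 - 5 = -13)
(g(2*(4 + 5), 8)*T)*29 = (√((2*(4 + 5))² + 8²)*(-13))*29 = (√((2*9)² + 64)*(-13))*29 = (√(18² + 64)*(-13))*29 = (√(324 + 64)*(-13))*29 = (√388*(-13))*29 = ((2*√97)*(-13))*29 = -26*√97*29 = -754*√97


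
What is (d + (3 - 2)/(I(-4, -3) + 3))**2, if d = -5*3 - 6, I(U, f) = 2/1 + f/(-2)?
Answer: 73441/169 ≈ 434.56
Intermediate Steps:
I(U, f) = 2 - f/2 (I(U, f) = 2*1 + f*(-1/2) = 2 - f/2)
d = -21 (d = -15 - 6 = -21)
(d + (3 - 2)/(I(-4, -3) + 3))**2 = (-21 + (3 - 2)/((2 - 1/2*(-3)) + 3))**2 = (-21 + 1/((2 + 3/2) + 3))**2 = (-21 + 1/(7/2 + 3))**2 = (-21 + 1/(13/2))**2 = (-21 + 1*(2/13))**2 = (-21 + 2/13)**2 = (-271/13)**2 = 73441/169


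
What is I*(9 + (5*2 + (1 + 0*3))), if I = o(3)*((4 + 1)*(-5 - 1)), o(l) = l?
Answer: -1800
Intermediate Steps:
I = -90 (I = 3*((4 + 1)*(-5 - 1)) = 3*(5*(-6)) = 3*(-30) = -90)
I*(9 + (5*2 + (1 + 0*3))) = -90*(9 + (5*2 + (1 + 0*3))) = -90*(9 + (10 + (1 + 0))) = -90*(9 + (10 + 1)) = -90*(9 + 11) = -90*20 = -1800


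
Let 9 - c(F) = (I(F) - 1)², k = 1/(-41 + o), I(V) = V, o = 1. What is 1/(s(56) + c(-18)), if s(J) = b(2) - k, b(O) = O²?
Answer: -40/13919 ≈ -0.0028738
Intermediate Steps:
k = -1/40 (k = 1/(-41 + 1) = 1/(-40) = -1/40 ≈ -0.025000)
c(F) = 9 - (-1 + F)² (c(F) = 9 - (F - 1)² = 9 - (-1 + F)²)
s(J) = 161/40 (s(J) = 2² - 1*(-1/40) = 4 + 1/40 = 161/40)
1/(s(56) + c(-18)) = 1/(161/40 + (9 - (-1 - 18)²)) = 1/(161/40 + (9 - 1*(-19)²)) = 1/(161/40 + (9 - 1*361)) = 1/(161/40 + (9 - 361)) = 1/(161/40 - 352) = 1/(-13919/40) = -40/13919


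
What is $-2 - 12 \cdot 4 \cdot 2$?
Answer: $-98$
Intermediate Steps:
$-2 - 12 \cdot 4 \cdot 2 = -2 - 96 = -98$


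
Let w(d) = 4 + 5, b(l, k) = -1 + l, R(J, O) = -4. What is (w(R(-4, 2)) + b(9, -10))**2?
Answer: 289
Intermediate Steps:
w(d) = 9
(w(R(-4, 2)) + b(9, -10))**2 = (9 + (-1 + 9))**2 = (9 + 8)**2 = 17**2 = 289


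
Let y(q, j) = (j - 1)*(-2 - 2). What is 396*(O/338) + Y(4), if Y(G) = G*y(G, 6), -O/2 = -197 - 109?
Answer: 107656/169 ≈ 637.02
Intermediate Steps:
O = 612 (O = -2*(-197 - 109) = -2*(-306) = 612)
y(q, j) = 4 - 4*j (y(q, j) = (-1 + j)*(-4) = 4 - 4*j)
Y(G) = -20*G (Y(G) = G*(4 - 4*6) = G*(4 - 24) = G*(-20) = -20*G)
396*(O/338) + Y(4) = 396*(612/338) - 20*4 = 396*(612*(1/338)) - 80 = 396*(306/169) - 80 = 121176/169 - 80 = 107656/169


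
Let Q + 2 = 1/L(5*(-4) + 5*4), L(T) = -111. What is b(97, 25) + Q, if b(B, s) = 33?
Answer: 3440/111 ≈ 30.991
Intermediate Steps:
Q = -223/111 (Q = -2 + 1/(-111) = -2 - 1/111 = -223/111 ≈ -2.0090)
b(97, 25) + Q = 33 - 223/111 = 3440/111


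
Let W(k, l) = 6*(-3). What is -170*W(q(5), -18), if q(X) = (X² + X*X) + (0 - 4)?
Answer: 3060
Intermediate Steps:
q(X) = -4 + 2*X² (q(X) = (X² + X²) - 4 = 2*X² - 4 = -4 + 2*X²)
W(k, l) = -18
-170*W(q(5), -18) = -170*(-18) = 3060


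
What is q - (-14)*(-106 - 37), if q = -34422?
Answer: -36424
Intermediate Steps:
q - (-14)*(-106 - 37) = -34422 - (-14)*(-106 - 37) = -34422 - (-14)*(-143) = -34422 - 1*2002 = -34422 - 2002 = -36424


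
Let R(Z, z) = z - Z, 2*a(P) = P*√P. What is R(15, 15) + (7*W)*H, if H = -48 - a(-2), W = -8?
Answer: 2688 - 56*I*√2 ≈ 2688.0 - 79.196*I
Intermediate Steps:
a(P) = P^(3/2)/2 (a(P) = (P*√P)/2 = P^(3/2)/2)
H = -48 + I*√2 (H = -48 - (-2)^(3/2)/2 = -48 - (-2*I*√2)/2 = -48 - (-1)*I*√2 = -48 + I*√2 ≈ -48.0 + 1.4142*I)
R(15, 15) + (7*W)*H = (15 - 1*15) + (7*(-8))*(-48 + I*√2) = (15 - 15) - 56*(-48 + I*√2) = 0 + (2688 - 56*I*√2) = 2688 - 56*I*√2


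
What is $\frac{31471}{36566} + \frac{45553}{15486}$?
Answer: $\frac{538262726}{141565269} \approx 3.8022$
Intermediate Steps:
$\frac{31471}{36566} + \frac{45553}{15486} = \frac{538262726}{141565269}$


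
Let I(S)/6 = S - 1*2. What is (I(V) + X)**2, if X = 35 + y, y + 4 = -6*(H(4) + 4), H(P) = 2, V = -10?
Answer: 5929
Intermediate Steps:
I(S) = -12 + 6*S (I(S) = 6*(S - 1*2) = 6*(S - 2) = 6*(-2 + S) = -12 + 6*S)
y = -40 (y = -4 - 6*(2 + 4) = -4 - 6*6 = -4 - 36 = -40)
X = -5 (X = 35 - 40 = -5)
(I(V) + X)**2 = ((-12 + 6*(-10)) - 5)**2 = ((-12 - 60) - 5)**2 = (-72 - 5)**2 = (-77)**2 = 5929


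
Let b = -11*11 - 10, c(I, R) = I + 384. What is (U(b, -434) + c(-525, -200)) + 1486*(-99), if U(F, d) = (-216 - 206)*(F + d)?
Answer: 91175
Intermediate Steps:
c(I, R) = 384 + I
b = -131 (b = -121 - 10 = -131)
U(F, d) = -422*F - 422*d (U(F, d) = -422*(F + d) = -422*F - 422*d)
(U(b, -434) + c(-525, -200)) + 1486*(-99) = ((-422*(-131) - 422*(-434)) + (384 - 525)) + 1486*(-99) = ((55282 + 183148) - 141) - 147114 = (238430 - 141) - 147114 = 238289 - 147114 = 91175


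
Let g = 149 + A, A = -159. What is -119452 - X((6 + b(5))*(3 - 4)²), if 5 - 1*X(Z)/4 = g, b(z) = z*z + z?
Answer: -119512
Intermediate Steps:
b(z) = z + z² (b(z) = z² + z = z + z²)
g = -10 (g = 149 - 159 = -10)
X(Z) = 60 (X(Z) = 20 - 4*(-10) = 20 + 40 = 60)
-119452 - X((6 + b(5))*(3 - 4)²) = -119452 - 1*60 = -119452 - 60 = -119512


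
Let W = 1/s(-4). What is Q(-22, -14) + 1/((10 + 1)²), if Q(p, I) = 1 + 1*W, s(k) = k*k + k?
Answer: 1585/1452 ≈ 1.0916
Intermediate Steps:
s(k) = k + k² (s(k) = k² + k = k + k²)
W = 1/12 (W = 1/(-4*(1 - 4)) = 1/(-4*(-3)) = 1/12 ≈ 0.083333)
Q(p, I) = 13/12 (Q(p, I) = 1 + 1*(1/12) = 1 + 1/12 = 13/12)
Q(-22, -14) + 1/((10 + 1)²) = 13/12 + 1/((10 + 1)²) = 13/12 + 1/(11²) = 13/12 + 1/121 = 1585/1452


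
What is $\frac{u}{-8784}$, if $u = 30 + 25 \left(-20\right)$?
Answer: $\frac{235}{4392} \approx 0.053506$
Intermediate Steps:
$u = -470$ ($u = 30 - 500 = -470$)
$\frac{u}{-8784} = - \frac{470}{-8784} = \left(-470\right) \left(- \frac{1}{8784}\right) = \frac{235}{4392}$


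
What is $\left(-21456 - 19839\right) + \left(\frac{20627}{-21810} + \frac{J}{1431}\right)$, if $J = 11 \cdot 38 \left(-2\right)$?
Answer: $- \frac{429623080949}{10403370} \approx -41297.0$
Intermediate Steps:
$J = -836$ ($J = 418 \left(-2\right) = -836$)
$\left(-21456 - 19839\right) + \left(\frac{20627}{-21810} + \frac{J}{1431}\right) = \left(-21456 - 19839\right) + \left(\frac{20627}{-21810} - \frac{836}{1431}\right) = -41295 + \left(20627 \left(- \frac{1}{21810}\right) - \frac{836}{1431}\right) = -41295 - \frac{15916799}{10403370} = - \frac{429623080949}{10403370}$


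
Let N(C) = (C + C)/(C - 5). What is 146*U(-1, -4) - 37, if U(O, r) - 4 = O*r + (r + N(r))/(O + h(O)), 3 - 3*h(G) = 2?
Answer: 5437/3 ≈ 1812.3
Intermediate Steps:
h(G) = 1/3 (h(G) = 1 - 1/3*2 = 1 - 2/3 = 1/3)
N(C) = 2*C/(-5 + C) (N(C) = (2*C)/(-5 + C) = 2*C/(-5 + C))
U(O, r) = 4 + O*r + (r + 2*r/(-5 + r))/(1/3 + O) (U(O, r) = 4 + (O*r + (r + 2*r/(-5 + r))/(O + 1/3)) = 4 + (O*r + (r + 2*r/(-5 + r))/(1/3 + O)) = 4 + O*r + (r + 2*r/(-5 + r))/(1/3 + O))
146*U(-1, -4) - 37 = 146*((6*(-4) + (-5 - 4)*(4 + 3*(-4) + 12*(-1) - 1*(-4) + 3*(-4)*(-1)**2))/((1 + 3*(-1))*(-5 - 4))) - 37 = 146*((-24 - 9*(4 - 12 - 12 + 4 + 3*(-4)*1))/((1 - 3)*(-9))) - 37 = 146*(-1/9*(-24 - 9*(4 - 12 - 12 + 4 - 12))/(-2)) - 37 = 146*(-1/2*(-1/9)*(-24 - 9*(-28))) - 37 = 146*(-1/2*(-1/9)*(-24 + 252)) - 37 = 146*(-1/2*(-1/9)*228) - 37 = 146*(38/3) - 37 = 5548/3 - 37 = 5437/3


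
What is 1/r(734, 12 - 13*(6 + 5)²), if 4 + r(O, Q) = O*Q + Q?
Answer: -1/1147339 ≈ -8.7158e-7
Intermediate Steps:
r(O, Q) = -4 + Q + O*Q (r(O, Q) = -4 + (O*Q + Q) = -4 + (Q + O*Q) = -4 + Q + O*Q)
1/r(734, 12 - 13*(6 + 5)²) = 1/(-4 + (12 - 13*(6 + 5)²) + 734*(12 - 13*(6 + 5)²)) = 1/(-4 + (12 - 13*11²) + 734*(12 - 13*11²)) = 1/(-4 + (12 - 13*121) + 734*(12 - 13*121)) = 1/(-4 + (12 - 1573) + 734*(12 - 1573)) = 1/(-4 - 1561 + 734*(-1561)) = 1/(-4 - 1561 - 1145774) = 1/(-1147339) = -1/1147339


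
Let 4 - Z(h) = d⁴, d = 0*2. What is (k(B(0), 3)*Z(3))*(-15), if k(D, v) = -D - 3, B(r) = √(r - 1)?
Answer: 180 + 60*I ≈ 180.0 + 60.0*I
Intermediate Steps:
d = 0
B(r) = √(-1 + r)
k(D, v) = -3 - D
Z(h) = 4 (Z(h) = 4 - 1*0⁴ = 4 - 1*0 = 4 + 0 = 4)
(k(B(0), 3)*Z(3))*(-15) = ((-3 - √(-1 + 0))*4)*(-15) = ((-3 - √(-1))*4)*(-15) = ((-3 - I)*4)*(-15) = (-12 - 4*I)*(-15) = 180 + 60*I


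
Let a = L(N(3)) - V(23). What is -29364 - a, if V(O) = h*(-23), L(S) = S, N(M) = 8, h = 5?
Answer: -29487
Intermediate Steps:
V(O) = -115 (V(O) = 5*(-23) = -115)
a = 123 (a = 8 - 1*(-115) = 8 + 115 = 123)
-29364 - a = -29364 - 1*123 = -29364 - 123 = -29487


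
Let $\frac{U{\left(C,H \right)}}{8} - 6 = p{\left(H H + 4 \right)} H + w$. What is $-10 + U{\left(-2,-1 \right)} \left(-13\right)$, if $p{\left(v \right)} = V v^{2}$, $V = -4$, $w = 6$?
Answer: $-11658$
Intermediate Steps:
$p{\left(v \right)} = - 4 v^{2}$
$U{\left(C,H \right)} = 96 - 32 H \left(4 + H^{2}\right)^{2}$ ($U{\left(C,H \right)} = 48 + 8 \left(- 4 \left(H H + 4\right)^{2} H + 6\right) = 48 + 8 \left(- 4 \left(H^{2} + 4\right)^{2} H + 6\right) = 48 + 8 \left(- 4 \left(4 + H^{2}\right)^{2} H + 6\right) = 48 + 8 \left(- 4 H \left(4 + H^{2}\right)^{2} + 6\right) = 48 + 8 \left(6 - 4 H \left(4 + H^{2}\right)^{2}\right) = 48 - \left(-48 + 32 H \left(4 + H^{2}\right)^{2}\right) = 96 - 32 H \left(4 + H^{2}\right)^{2}$)
$-10 + U{\left(-2,-1 \right)} \left(-13\right) = -10 + \left(96 - - 32 \left(4 + \left(-1\right)^{2}\right)^{2}\right) \left(-13\right) = -10 + \left(96 - - 32 \left(4 + 1\right)^{2}\right) \left(-13\right) = -10 + \left(96 - - 32 \cdot 5^{2}\right) \left(-13\right) = -10 + \left(96 - \left(-32\right) 25\right) \left(-13\right) = -10 + \left(96 + 800\right) \left(-13\right) = -10 + 896 \left(-13\right) = -10 - 11648 = -11658$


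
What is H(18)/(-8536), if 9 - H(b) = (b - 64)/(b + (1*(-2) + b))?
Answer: -2/1649 ≈ -0.0012129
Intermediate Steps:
H(b) = 9 - (-64 + b)/(-2 + 2*b) (H(b) = 9 - (b - 64)/(b + (1*(-2) + b)) = 9 - (-64 + b)/(b + (-2 + b)) = 9 - (-64 + b)/(-2 + 2*b))
H(18)/(-8536) = ((46 + 17*18)/(2*(-1 + 18)))/(-8536) = ((½)*(46 + 306)/17)*(-1/8536) = ((½)*(1/17)*352)*(-1/8536) = (176/17)*(-1/8536) = -2/1649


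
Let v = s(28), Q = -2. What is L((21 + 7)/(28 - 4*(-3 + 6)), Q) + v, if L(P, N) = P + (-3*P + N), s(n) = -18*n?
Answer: -1019/2 ≈ -509.50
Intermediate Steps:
v = -504 (v = -18*28 = -504)
L(P, N) = N - 2*P (L(P, N) = P + (N - 3*P) = N - 2*P)
L((21 + 7)/(28 - 4*(-3 + 6)), Q) + v = (-2 - 2*(21 + 7)/(28 - 4*(-3 + 6))) - 504 = (-2 - 56/(28 - 4*3)) - 504 = (-2 - 56/(28 - 12)) - 504 = (-2 - 56/16) - 504 = (-2 - 2*7/4) - 504 = (-2 - 7/2) - 504 = -11/2 - 504 = -1019/2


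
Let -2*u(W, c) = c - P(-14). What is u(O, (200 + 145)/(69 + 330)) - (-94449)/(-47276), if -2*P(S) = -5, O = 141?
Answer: -1855113/1571927 ≈ -1.1802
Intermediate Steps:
P(S) = 5/2 (P(S) = -1/2*(-5) = 5/2)
u(W, c) = 5/4 - c/2 (u(W, c) = -(c - 1*5/2)/2 = -(c - 5/2)/2 = -(-5/2 + c)/2 = 5/4 - c/2)
u(O, (200 + 145)/(69 + 330)) - (-94449)/(-47276) = (5/4 - (200 + 145)/(2*(69 + 330))) - (-94449)/(-47276) = (5/4 - 345/(2*399)) - (-94449)*(-1)/47276 = (5/4 - 345/(2*399)) - 1*94449/47276 = (5/4 - 1/2*115/133) - 94449/47276 = (5/4 - 115/266) - 94449/47276 = 435/532 - 94449/47276 = -1855113/1571927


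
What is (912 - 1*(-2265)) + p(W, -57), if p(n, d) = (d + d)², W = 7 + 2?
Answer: 16173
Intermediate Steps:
W = 9
p(n, d) = 4*d² (p(n, d) = (2*d)² = 4*d²)
(912 - 1*(-2265)) + p(W, -57) = (912 - 1*(-2265)) + 4*(-57)² = (912 + 2265) + 4*3249 = 3177 + 12996 = 16173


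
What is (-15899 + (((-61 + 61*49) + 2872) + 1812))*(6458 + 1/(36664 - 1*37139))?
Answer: -25420778563/475 ≈ -5.3517e+7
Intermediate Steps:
(-15899 + (((-61 + 61*49) + 2872) + 1812))*(6458 + 1/(36664 - 1*37139)) = (-15899 + (((-61 + 2989) + 2872) + 1812))*(6458 + 1/(36664 - 37139)) = (-15899 + ((2928 + 2872) + 1812))*(6458 + 1/(-475)) = (-15899 + (5800 + 1812))*(6458 - 1/475) = (-15899 + 7612)*(3067549/475) = -8287*3067549/475 = -25420778563/475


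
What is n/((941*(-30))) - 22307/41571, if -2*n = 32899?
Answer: 36063703/782366220 ≈ 0.046096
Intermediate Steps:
n = -32899/2 (n = -½*32899 = -32899/2 ≈ -16450.)
n/((941*(-30))) - 22307/41571 = -32899/(2*(941*(-30))) - 22307/41571 = -32899/2/(-28230) - 22307*1/41571 = -32899/2*(-1/28230) - 22307/41571 = 32899/56460 - 22307/41571 = 36063703/782366220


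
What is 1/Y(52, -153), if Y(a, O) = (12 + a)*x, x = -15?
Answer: -1/960 ≈ -0.0010417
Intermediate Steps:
Y(a, O) = -180 - 15*a (Y(a, O) = (12 + a)*(-15) = -180 - 15*a)
1/Y(52, -153) = 1/(-180 - 15*52) = 1/(-180 - 780) = 1/(-960) = -1/960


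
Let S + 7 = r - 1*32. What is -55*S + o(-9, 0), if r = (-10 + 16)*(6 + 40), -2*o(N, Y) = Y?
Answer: -13035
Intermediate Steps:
o(N, Y) = -Y/2
r = 276 (r = 6*46 = 276)
S = 237 (S = -7 + (276 - 1*32) = -7 + (276 - 32) = -7 + 244 = 237)
-55*S + o(-9, 0) = -55*237 - 1/2*0 = -13035 + 0 = -13035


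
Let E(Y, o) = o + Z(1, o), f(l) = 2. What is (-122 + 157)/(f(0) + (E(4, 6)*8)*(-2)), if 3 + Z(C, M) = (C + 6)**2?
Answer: -7/166 ≈ -0.042169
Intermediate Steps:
Z(C, M) = -3 + (6 + C)**2 (Z(C, M) = -3 + (C + 6)**2 = -3 + (6 + C)**2)
E(Y, o) = 46 + o (E(Y, o) = o + (-3 + (6 + 1)**2) = o + (-3 + 7**2) = o + (-3 + 49) = o + 46 = 46 + o)
(-122 + 157)/(f(0) + (E(4, 6)*8)*(-2)) = (-122 + 157)/(2 + ((46 + 6)*8)*(-2)) = 35/(2 + (52*8)*(-2)) = 35/(2 + 416*(-2)) = 35/(2 - 832) = 35/(-830) = 35*(-1/830) = -7/166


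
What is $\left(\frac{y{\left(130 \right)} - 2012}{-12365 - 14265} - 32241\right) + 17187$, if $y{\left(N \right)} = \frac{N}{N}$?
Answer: $- \frac{400886009}{26630} \approx -15054.0$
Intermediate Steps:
$y{\left(N \right)} = 1$
$\left(\frac{y{\left(130 \right)} - 2012}{-12365 - 14265} - 32241\right) + 17187 = \left(\frac{1 - 2012}{-12365 - 14265} - 32241\right) + 17187 = \left(- \frac{2011}{-26630} - 32241\right) + 17187 = \left(\left(-2011\right) \left(- \frac{1}{26630}\right) - 32241\right) + 17187 = \left(\frac{2011}{26630} - 32241\right) + 17187 = - \frac{858575819}{26630} + 17187 = - \frac{400886009}{26630}$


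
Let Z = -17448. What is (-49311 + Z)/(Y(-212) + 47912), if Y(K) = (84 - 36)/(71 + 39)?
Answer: -3671745/2635184 ≈ -1.3934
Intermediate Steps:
Y(K) = 24/55 (Y(K) = 48/110 = 48*(1/110) = 24/55)
(-49311 + Z)/(Y(-212) + 47912) = (-49311 - 17448)/(24/55 + 47912) = -66759/2635184/55 = -66759*55/2635184 = -3671745/2635184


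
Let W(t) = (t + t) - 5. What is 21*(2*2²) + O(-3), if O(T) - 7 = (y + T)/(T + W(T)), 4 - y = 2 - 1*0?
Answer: 2451/14 ≈ 175.07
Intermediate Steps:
W(t) = -5 + 2*t (W(t) = 2*t - 5 = -5 + 2*t)
y = 2 (y = 4 - (2 - 1*0) = 4 - (2 + 0) = 4 - 1*2 = 4 - 2 = 2)
O(T) = 7 + (2 + T)/(-5 + 3*T) (O(T) = 7 + (2 + T)/(T + (-5 + 2*T)) = 7 + (2 + T)/(-5 + 3*T))
21*(2*2²) + O(-3) = 21*(2*2²) + 11*(-3 + 2*(-3))/(-5 + 3*(-3)) = 21*(2*4) + 11*(-3 - 6)/(-5 - 9) = 21*8 + 11*(-9)/(-14) = 168 + 11*(-1/14)*(-9) = 168 + 99/14 = 2451/14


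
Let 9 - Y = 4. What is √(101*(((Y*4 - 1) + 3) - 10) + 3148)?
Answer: 2*√1090 ≈ 66.030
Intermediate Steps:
Y = 5 (Y = 9 - 1*4 = 9 - 4 = 5)
√(101*(((Y*4 - 1) + 3) - 10) + 3148) = √(101*(((5*4 - 1) + 3) - 10) + 3148) = √(101*(((20 - 1) + 3) - 10) + 3148) = √(101*((19 + 3) - 10) + 3148) = √(101*(22 - 10) + 3148) = √(101*12 + 3148) = √(1212 + 3148) = √4360 = 2*√1090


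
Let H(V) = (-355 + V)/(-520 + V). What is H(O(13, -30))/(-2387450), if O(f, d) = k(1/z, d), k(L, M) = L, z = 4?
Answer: -43/150409350 ≈ -2.8589e-7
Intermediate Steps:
O(f, d) = 1/4
H(V) = (-355 + V)/(-520 + V)
H(O(13, -30))/(-2387450) = ((-355 + 1/4)/(-520 + 1/4))/(-2387450) = (-1419/4/(-2079/4))*(-1/2387450) = -4/2079*(-1419/4)*(-1/2387450) = (43/63)*(-1/2387450) = -43/150409350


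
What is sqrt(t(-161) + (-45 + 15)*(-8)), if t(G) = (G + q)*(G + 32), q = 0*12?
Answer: sqrt(21009) ≈ 144.94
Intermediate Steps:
q = 0
t(G) = G*(32 + G) (t(G) = (G + 0)*(G + 32) = G*(32 + G))
sqrt(t(-161) + (-45 + 15)*(-8)) = sqrt(-161*(32 - 161) + (-45 + 15)*(-8)) = sqrt(-161*(-129) - 30*(-8)) = sqrt(20769 + 240) = sqrt(21009)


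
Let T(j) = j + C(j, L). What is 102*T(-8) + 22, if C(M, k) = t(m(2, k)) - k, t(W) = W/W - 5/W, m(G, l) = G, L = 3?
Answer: -1253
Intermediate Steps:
t(W) = 1 - 5/W
C(M, k) = -3/2 - k (C(M, k) = (-5 + 2)/2 - k = (½)*(-3) - k = -3/2 - k)
T(j) = -9/2 + j (T(j) = j + (-3/2 - 1*3) = j + (-3/2 - 3) = j - 9/2 = -9/2 + j)
102*T(-8) + 22 = 102*(-9/2 - 8) + 22 = 102*(-25/2) + 22 = -1275 + 22 = -1253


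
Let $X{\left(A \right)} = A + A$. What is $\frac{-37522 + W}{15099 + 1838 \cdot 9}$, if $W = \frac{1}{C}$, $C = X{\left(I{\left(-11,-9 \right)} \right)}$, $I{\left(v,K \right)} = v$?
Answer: $- \frac{825485}{696102} \approx -1.1859$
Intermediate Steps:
$X{\left(A \right)} = 2 A$
$C = -22$ ($C = 2 \left(-11\right) = -22$)
$W = - \frac{1}{22}$ ($W = \frac{1}{-22} = - \frac{1}{22} \approx -0.045455$)
$\frac{-37522 + W}{15099 + 1838 \cdot 9} = \frac{-37522 - \frac{1}{22}}{15099 + 1838 \cdot 9} = - \frac{825485}{22 \left(15099 + 16542\right)} = - \frac{825485}{22 \cdot 31641} = \left(- \frac{825485}{22}\right) \frac{1}{31641} = - \frac{825485}{696102}$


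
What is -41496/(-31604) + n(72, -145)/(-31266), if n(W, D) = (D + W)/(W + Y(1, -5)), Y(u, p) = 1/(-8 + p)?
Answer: 303278005589/230975542710 ≈ 1.3130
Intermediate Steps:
n(W, D) = (D + W)/(-1/13 + W) (n(W, D) = (D + W)/(W + 1/(-8 - 5)) = (D + W)/(W + 1/(-13)) = (D + W)/(W - 1/13) = (D + W)/(-1/13 + W))
-41496/(-31604) + n(72, -145)/(-31266) = -41496/(-31604) + (13*(-145 + 72)/(-1 + 13*72))/(-31266) = -41496*(-1/31604) + (13*(-73)/(-1 + 936))*(-1/31266) = 10374/7901 + (13*(-73)/935)*(-1/31266) = 10374/7901 + (13*(1/935)*(-73))*(-1/31266) = 10374/7901 - 949/935*(-1/31266) = 10374/7901 + 949/29233710 = 303278005589/230975542710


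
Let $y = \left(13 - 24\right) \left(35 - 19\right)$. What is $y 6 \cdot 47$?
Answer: $-49632$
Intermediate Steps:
$y = -176$ ($y = \left(-11\right) 16 = -176$)
$y 6 \cdot 47 = \left(-176\right) 6 \cdot 47 = \left(-1056\right) 47 = -49632$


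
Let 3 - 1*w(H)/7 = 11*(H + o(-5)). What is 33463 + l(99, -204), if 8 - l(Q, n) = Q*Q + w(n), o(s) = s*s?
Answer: 9866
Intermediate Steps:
o(s) = s**2
w(H) = -1904 - 77*H (w(H) = 21 - 77*(H + (-5)**2) = 21 - 77*(H + 25) = 21 - 77*(25 + H) = 21 - 7*(275 + 11*H) = 21 + (-1925 - 77*H) = -1904 - 77*H)
l(Q, n) = 1912 - Q**2 + 77*n (l(Q, n) = 8 - (Q*Q + (-1904 - 77*n)) = 8 - (Q**2 + (-1904 - 77*n)) = 8 - (-1904 + Q**2 - 77*n) = 8 + (1904 - Q**2 + 77*n) = 1912 - Q**2 + 77*n)
33463 + l(99, -204) = 33463 + (1912 - 1*99**2 + 77*(-204)) = 33463 + (1912 - 1*9801 - 15708) = 33463 + (1912 - 9801 - 15708) = 33463 - 23597 = 9866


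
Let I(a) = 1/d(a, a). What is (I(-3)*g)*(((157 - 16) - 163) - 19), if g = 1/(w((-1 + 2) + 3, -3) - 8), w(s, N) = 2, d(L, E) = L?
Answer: -41/18 ≈ -2.2778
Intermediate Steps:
I(a) = 1/a
g = -⅙ (g = 1/(2 - 8) = 1/(-6) = -⅙ ≈ -0.16667)
(I(-3)*g)*(((157 - 16) - 163) - 19) = (-⅙/(-3))*(((157 - 16) - 163) - 19) = (-⅓*(-⅙))*((141 - 163) - 19) = (-22 - 19)/18 = (1/18)*(-41) = -41/18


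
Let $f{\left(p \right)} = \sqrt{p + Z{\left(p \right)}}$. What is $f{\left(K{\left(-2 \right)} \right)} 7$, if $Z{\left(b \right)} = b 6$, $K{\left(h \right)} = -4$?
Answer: $14 i \sqrt{7} \approx 37.041 i$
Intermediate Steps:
$Z{\left(b \right)} = 6 b$
$f{\left(p \right)} = \sqrt{7} \sqrt{p}$ ($f{\left(p \right)} = \sqrt{p + 6 p} = \sqrt{7 p} = \sqrt{7} \sqrt{p}$)
$f{\left(K{\left(-2 \right)} \right)} 7 = \sqrt{7} \sqrt{-4} \cdot 7 = \sqrt{7} \cdot 2 i 7 = 2 i \sqrt{7} \cdot 7 = 14 i \sqrt{7}$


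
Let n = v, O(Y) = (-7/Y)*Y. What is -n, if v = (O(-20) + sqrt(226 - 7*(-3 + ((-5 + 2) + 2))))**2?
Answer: -303 + 14*sqrt(254) ≈ -79.877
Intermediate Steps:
O(Y) = -7
v = (-7 + sqrt(254))**2 (v = (-7 + sqrt(226 - 7*(-3 + ((-5 + 2) + 2))))**2 = (-7 + sqrt(226 - 7*(-3 + (-3 + 2))))**2 = (-7 + sqrt(226 - 7*(-3 - 1)))**2 = (-7 + sqrt(226 - 7*(-4)))**2 = (-7 + sqrt(226 + 28))**2 = (-7 + sqrt(254))**2 ≈ 79.877)
n = (7 - sqrt(254))**2 ≈ 79.877
-n = -(7 - sqrt(254))**2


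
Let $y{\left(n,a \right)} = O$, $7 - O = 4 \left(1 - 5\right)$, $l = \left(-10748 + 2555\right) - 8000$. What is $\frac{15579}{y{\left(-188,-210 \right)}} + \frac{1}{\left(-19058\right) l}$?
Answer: $\frac{4807775896349}{7097942462} \approx 677.35$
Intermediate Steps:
$l = -16193$ ($l = -8193 - 8000 = -16193$)
$O = 23$ ($O = 7 - 4 \left(1 - 5\right) = 7 - 4 \left(-4\right) = 7 - -16 = 7 + 16 = 23$)
$y{\left(n,a \right)} = 23$
$\frac{15579}{y{\left(-188,-210 \right)}} + \frac{1}{\left(-19058\right) l} = \frac{15579}{23} + \frac{1}{\left(-19058\right) \left(-16193\right)} = 15579 \cdot \frac{1}{23} - - \frac{1}{308606194} = \frac{15579}{23} + \frac{1}{308606194} = \frac{4807775896349}{7097942462}$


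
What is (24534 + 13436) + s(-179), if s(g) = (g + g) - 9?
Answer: 37603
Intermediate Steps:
s(g) = -9 + 2*g (s(g) = 2*g - 9 = -9 + 2*g)
(24534 + 13436) + s(-179) = (24534 + 13436) + (-9 + 2*(-179)) = 37970 + (-9 - 358) = 37970 - 367 = 37603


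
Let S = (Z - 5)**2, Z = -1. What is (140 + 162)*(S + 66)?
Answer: 30804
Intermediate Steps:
S = 36 (S = (-1 - 5)**2 = (-6)**2 = 36)
(140 + 162)*(S + 66) = (140 + 162)*(36 + 66) = 302*102 = 30804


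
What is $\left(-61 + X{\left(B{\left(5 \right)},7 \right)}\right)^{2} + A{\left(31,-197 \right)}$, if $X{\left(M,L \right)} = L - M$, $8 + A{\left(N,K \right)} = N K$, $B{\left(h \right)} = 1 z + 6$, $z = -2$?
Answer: $-2751$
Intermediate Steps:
$B{\left(h \right)} = 4$ ($B{\left(h \right)} = 1 \left(-2\right) + 6 = -2 + 6 = 4$)
$A{\left(N,K \right)} = -8 + K N$ ($A{\left(N,K \right)} = -8 + N K = -8 + K N$)
$\left(-61 + X{\left(B{\left(5 \right)},7 \right)}\right)^{2} + A{\left(31,-197 \right)} = \left(-61 + \left(7 - 4\right)\right)^{2} - 6115 = \left(-61 + 3\right)^{2} - 6115 = \left(-58\right)^{2} - 6115 = 3364 - 6115 = -2751$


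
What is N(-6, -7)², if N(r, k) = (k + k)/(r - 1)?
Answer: 4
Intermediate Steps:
N(r, k) = 2*k/(-1 + r) (N(r, k) = (2*k)/(-1 + r) = 2*k/(-1 + r))
N(-6, -7)² = (2*(-7)/(-1 - 6))² = (2*(-7)/(-7))² = (2*(-7)*(-⅐))² = 2² = 4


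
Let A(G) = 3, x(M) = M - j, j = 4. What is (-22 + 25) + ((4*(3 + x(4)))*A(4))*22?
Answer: 795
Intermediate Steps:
x(M) = -4 + M (x(M) = M - 1*4 = M - 4 = -4 + M)
(-22 + 25) + ((4*(3 + x(4)))*A(4))*22 = (-22 + 25) + ((4*(3 + (-4 + 4)))*3)*22 = 3 + ((4*(3 + 0))*3)*22 = 3 + ((4*3)*3)*22 = 3 + (12*3)*22 = 3 + 36*22 = 3 + 792 = 795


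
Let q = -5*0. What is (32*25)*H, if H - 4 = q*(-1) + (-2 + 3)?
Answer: 4000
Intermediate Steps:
q = 0
H = 5 (H = 4 + (0*(-1) + (-2 + 3)) = 4 + (0 + 1) = 4 + 1 = 5)
(32*25)*H = (32*25)*5 = 800*5 = 4000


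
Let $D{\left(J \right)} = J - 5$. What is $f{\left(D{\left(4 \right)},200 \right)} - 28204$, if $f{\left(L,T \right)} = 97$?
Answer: $-28107$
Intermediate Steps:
$D{\left(J \right)} = -5 + J$
$f{\left(D{\left(4 \right)},200 \right)} - 28204 = 97 - 28204 = -28107$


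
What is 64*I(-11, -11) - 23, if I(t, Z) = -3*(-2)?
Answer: 361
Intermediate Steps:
I(t, Z) = 6
64*I(-11, -11) - 23 = 64*6 - 23 = 384 - 23 = 361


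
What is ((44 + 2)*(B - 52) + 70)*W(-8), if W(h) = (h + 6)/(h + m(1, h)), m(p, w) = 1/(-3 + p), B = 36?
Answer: -2664/17 ≈ -156.71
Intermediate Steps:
W(h) = (6 + h)/(-½ + h) (W(h) = (h + 6)/(h + 1/(-3 + 1)) = (6 + h)/(h + 1/(-2)) = (6 + h)/(h - ½) = (6 + h)/(-½ + h))
((44 + 2)*(B - 52) + 70)*W(-8) = ((44 + 2)*(36 - 52) + 70)*(2*(6 - 8)/(-1 + 2*(-8))) = (46*(-16) + 70)*(2*(-2)/(-1 - 16)) = (-736 + 70)*(2*(-2)/(-17)) = -1332*(-1)*(-2)/17 = -666*4/17 = -2664/17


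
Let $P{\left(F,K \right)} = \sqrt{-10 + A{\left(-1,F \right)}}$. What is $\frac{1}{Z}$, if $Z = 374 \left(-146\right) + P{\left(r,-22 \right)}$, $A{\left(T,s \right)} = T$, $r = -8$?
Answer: $- \frac{4964}{271054257} - \frac{i \sqrt{11}}{2981596827} \approx -1.8314 \cdot 10^{-5} - 1.1124 \cdot 10^{-9} i$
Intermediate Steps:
$P{\left(F,K \right)} = i \sqrt{11}$ ($P{\left(F,K \right)} = \sqrt{-10 - 1} = \sqrt{-11} = i \sqrt{11}$)
$Z = -54604 + i \sqrt{11}$ ($Z = 374 \left(-146\right) + i \sqrt{11} = -54604 + i \sqrt{11} \approx -54604.0 + 3.3166 i$)
$\frac{1}{Z} = \frac{1}{-54604 + i \sqrt{11}}$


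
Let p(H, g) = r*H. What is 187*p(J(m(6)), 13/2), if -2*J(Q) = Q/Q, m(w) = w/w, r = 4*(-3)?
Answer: 1122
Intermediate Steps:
r = -12
m(w) = 1
J(Q) = -½ (J(Q) = -Q/(2*Q) = -½*1 = -½)
p(H, g) = -12*H
187*p(J(m(6)), 13/2) = 187*(-12*(-½)) = 187*6 = 1122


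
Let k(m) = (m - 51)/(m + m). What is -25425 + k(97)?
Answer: -2466202/97 ≈ -25425.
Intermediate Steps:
k(m) = (-51 + m)/(2*m) (k(m) = (-51 + m)/((2*m)) = (-51 + m)*(1/(2*m)) = (-51 + m)/(2*m))
-25425 + k(97) = -25425 + (½)*(-51 + 97)/97 = -25425 + (½)*(1/97)*46 = -25425 + 23/97 = -2466202/97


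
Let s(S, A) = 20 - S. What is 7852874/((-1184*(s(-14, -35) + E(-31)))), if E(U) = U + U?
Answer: 3926437/16576 ≈ 236.87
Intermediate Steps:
E(U) = 2*U
7852874/((-1184*(s(-14, -35) + E(-31)))) = 7852874/((-1184*((20 - 1*(-14)) + 2*(-31)))) = 7852874/((-1184*((20 + 14) - 62))) = 7852874/((-1184*(34 - 62))) = 7852874/((-1184*(-28))) = 7852874/33152 = 7852874*(1/33152) = 3926437/16576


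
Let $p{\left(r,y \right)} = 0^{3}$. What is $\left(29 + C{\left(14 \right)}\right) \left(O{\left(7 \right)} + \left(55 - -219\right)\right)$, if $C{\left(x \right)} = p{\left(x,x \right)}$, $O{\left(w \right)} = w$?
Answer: $8149$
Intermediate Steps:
$p{\left(r,y \right)} = 0$
$C{\left(x \right)} = 0$
$\left(29 + C{\left(14 \right)}\right) \left(O{\left(7 \right)} + \left(55 - -219\right)\right) = \left(29 + 0\right) \left(7 + \left(55 - -219\right)\right) = 29 \left(7 + \left(55 + 219\right)\right) = 29 \left(7 + 274\right) = 29 \cdot 281 = 8149$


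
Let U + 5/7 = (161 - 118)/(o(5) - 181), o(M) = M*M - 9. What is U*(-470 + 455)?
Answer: 1126/77 ≈ 14.623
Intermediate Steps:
o(M) = -9 + M² (o(M) = M² - 9 = -9 + M²)
U = -1126/1155 (U = -5/7 + (161 - 118)/((-9 + 5²) - 181) = -5/7 + 43/((-9 + 25) - 181) = -5/7 + 43/(16 - 181) = -5/7 + 43/(-165) = -5/7 + 43*(-1/165) = -5/7 - 43/165 = -1126/1155 ≈ -0.97489)
U*(-470 + 455) = -1126*(-470 + 455)/1155 = -1126/1155*(-15) = 1126/77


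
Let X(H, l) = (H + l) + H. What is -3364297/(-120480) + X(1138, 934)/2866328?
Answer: 1205445679027/43166899680 ≈ 27.925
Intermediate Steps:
X(H, l) = l + 2*H
-3364297/(-120480) + X(1138, 934)/2866328 = -3364297/(-120480) + (934 + 2*1138)/2866328 = -3364297*(-1/120480) + (934 + 2276)*(1/2866328) = 3364297/120480 + 3210*(1/2866328) = 3364297/120480 + 1605/1433164 = 1205445679027/43166899680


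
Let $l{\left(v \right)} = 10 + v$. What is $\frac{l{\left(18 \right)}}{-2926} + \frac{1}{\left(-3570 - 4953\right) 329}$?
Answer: $- \frac{5608343}{586050003} \approx -0.0095697$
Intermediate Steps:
$\frac{l{\left(18 \right)}}{-2926} + \frac{1}{\left(-3570 - 4953\right) 329} = \frac{10 + 18}{-2926} + \frac{1}{\left(-3570 - 4953\right) 329} = 28 \left(- \frac{1}{2926}\right) + \frac{1}{-8523} \cdot \frac{1}{329} = - \frac{2}{209} - \frac{1}{2804067} = - \frac{5608343}{586050003}$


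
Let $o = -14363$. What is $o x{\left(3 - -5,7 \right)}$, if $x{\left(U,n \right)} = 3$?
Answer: $-43089$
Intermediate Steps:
$o x{\left(3 - -5,7 \right)} = \left(-14363\right) 3 = -43089$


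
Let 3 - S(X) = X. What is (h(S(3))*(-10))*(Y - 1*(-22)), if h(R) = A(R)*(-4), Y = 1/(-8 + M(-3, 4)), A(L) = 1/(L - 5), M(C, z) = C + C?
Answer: -1228/7 ≈ -175.43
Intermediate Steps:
S(X) = 3 - X
M(C, z) = 2*C
A(L) = 1/(-5 + L)
Y = -1/14 (Y = 1/(-8 + 2*(-3)) = 1/(-8 - 6) = 1/(-14) = -1/14 ≈ -0.071429)
h(R) = -4/(-5 + R)
(h(S(3))*(-10))*(Y - 1*(-22)) = (-4/(-5 + (3 - 1*3))*(-10))*(-1/14 - 1*(-22)) = (-4/(-5 + (3 - 3))*(-10))*(-1/14 + 22) = (-4/(-5 + 0)*(-10))*(307/14) = (-4/(-5)*(-10))*(307/14) = (-4*(-⅕)*(-10))*(307/14) = ((⅘)*(-10))*(307/14) = -8*307/14 = -1228/7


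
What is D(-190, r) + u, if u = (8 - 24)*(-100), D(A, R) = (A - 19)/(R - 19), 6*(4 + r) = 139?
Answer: 346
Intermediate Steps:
r = 115/6 (r = -4 + (1/6)*139 = -4 + 139/6 = 115/6 ≈ 19.167)
D(A, R) = (-19 + A)/(-19 + R)
u = 1600 (u = -16*(-100) = 1600)
D(-190, r) + u = (-19 - 190)/(-19 + 115/6) + 1600 = -209/(1/6) + 1600 = 6*(-209) + 1600 = -1254 + 1600 = 346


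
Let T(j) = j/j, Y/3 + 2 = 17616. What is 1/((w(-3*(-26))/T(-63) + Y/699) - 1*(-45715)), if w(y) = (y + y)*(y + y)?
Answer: 233/16339497 ≈ 1.4260e-5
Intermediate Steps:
Y = 52842 (Y = -6 + 3*17616 = -6 + 52848 = 52842)
w(y) = 4*y² (w(y) = (2*y)*(2*y) = 4*y²)
T(j) = 1
1/((w(-3*(-26))/T(-63) + Y/699) - 1*(-45715)) = 1/(((4*(-3*(-26))²)/1 + 52842/699) - 1*(-45715)) = 1/(((4*78²)*1 + 52842*(1/699)) + 45715) = 1/(((4*6084)*1 + 17614/233) + 45715) = 1/((24336*1 + 17614/233) + 45715) = 1/((24336 + 17614/233) + 45715) = 1/(5687902/233 + 45715) = 1/(16339497/233) = 233/16339497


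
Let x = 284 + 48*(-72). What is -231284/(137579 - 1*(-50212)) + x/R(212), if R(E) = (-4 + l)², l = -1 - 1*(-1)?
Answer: -149843399/751164 ≈ -199.48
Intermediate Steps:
x = -3172 (x = 284 - 3456 = -3172)
l = 0 (l = -1 + 1 = 0)
R(E) = 16 (R(E) = (-4 + 0)² = (-4)² = 16)
-231284/(137579 - 1*(-50212)) + x/R(212) = -231284/(137579 - 1*(-50212)) - 3172/16 = -231284/(137579 + 50212) - 3172*1/16 = -231284/187791 - 793/4 = -149843399/751164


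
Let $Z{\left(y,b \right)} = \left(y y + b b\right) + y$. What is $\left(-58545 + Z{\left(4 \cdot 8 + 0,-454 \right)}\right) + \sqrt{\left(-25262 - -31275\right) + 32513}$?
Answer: $148627 + \sqrt{38526} \approx 1.4882 \cdot 10^{5}$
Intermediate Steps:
$Z{\left(y,b \right)} = y + b^{2} + y^{2}$ ($Z{\left(y,b \right)} = \left(y^{2} + b^{2}\right) + y = \left(b^{2} + y^{2}\right) + y = y + b^{2} + y^{2}$)
$\left(-58545 + Z{\left(4 \cdot 8 + 0,-454 \right)}\right) + \sqrt{\left(-25262 - -31275\right) + 32513} = \left(-58545 + \left(\left(4 \cdot 8 + 0\right) + \left(-454\right)^{2} + \left(4 \cdot 8 + 0\right)^{2}\right)\right) + \sqrt{\left(-25262 - -31275\right) + 32513} = \left(-58545 + \left(\left(32 + 0\right) + 206116 + \left(32 + 0\right)^{2}\right)\right) + \sqrt{\left(-25262 + 31275\right) + 32513} = \left(-58545 + \left(32 + 206116 + 32^{2}\right)\right) + \sqrt{6013 + 32513} = \left(-58545 + \left(32 + 206116 + 1024\right)\right) + \sqrt{38526} = \left(-58545 + 207172\right) + \sqrt{38526} = 148627 + \sqrt{38526}$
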